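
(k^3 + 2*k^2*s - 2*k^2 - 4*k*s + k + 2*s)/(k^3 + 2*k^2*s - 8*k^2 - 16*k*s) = (k^2 - 2*k + 1)/(k*(k - 8))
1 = 1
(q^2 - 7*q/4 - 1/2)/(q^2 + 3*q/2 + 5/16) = 4*(q - 2)/(4*q + 5)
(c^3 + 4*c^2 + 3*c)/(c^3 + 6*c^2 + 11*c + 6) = c/(c + 2)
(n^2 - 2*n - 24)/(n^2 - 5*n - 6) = (n + 4)/(n + 1)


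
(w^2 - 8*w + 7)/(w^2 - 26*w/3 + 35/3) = 3*(w - 1)/(3*w - 5)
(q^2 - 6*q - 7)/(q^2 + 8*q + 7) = (q - 7)/(q + 7)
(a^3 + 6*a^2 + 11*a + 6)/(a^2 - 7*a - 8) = (a^2 + 5*a + 6)/(a - 8)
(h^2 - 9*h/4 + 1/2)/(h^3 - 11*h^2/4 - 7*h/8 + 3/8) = 2*(h - 2)/(2*h^2 - 5*h - 3)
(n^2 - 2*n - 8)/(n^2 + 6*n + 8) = (n - 4)/(n + 4)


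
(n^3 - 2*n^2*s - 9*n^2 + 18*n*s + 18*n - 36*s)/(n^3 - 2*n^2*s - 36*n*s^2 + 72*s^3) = (-n^2 + 9*n - 18)/(-n^2 + 36*s^2)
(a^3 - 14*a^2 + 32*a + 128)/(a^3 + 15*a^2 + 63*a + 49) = (a^3 - 14*a^2 + 32*a + 128)/(a^3 + 15*a^2 + 63*a + 49)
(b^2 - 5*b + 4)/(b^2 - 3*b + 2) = (b - 4)/(b - 2)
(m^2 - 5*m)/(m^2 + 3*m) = (m - 5)/(m + 3)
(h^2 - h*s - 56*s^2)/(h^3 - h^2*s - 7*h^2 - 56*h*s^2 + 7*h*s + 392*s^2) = 1/(h - 7)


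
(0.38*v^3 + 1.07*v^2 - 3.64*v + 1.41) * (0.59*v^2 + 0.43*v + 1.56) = 0.2242*v^5 + 0.7947*v^4 - 1.0947*v^3 + 0.9359*v^2 - 5.0721*v + 2.1996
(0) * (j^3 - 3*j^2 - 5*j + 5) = 0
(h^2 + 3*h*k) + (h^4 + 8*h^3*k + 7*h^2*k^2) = h^4 + 8*h^3*k + 7*h^2*k^2 + h^2 + 3*h*k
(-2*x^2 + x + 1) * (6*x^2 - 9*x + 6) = -12*x^4 + 24*x^3 - 15*x^2 - 3*x + 6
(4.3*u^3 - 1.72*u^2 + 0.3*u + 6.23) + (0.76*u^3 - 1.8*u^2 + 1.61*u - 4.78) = 5.06*u^3 - 3.52*u^2 + 1.91*u + 1.45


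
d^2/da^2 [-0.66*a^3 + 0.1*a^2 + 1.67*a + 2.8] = 0.2 - 3.96*a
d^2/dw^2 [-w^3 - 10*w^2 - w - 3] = -6*w - 20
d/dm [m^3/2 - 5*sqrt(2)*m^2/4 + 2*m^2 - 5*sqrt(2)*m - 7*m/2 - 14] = 3*m^2/2 - 5*sqrt(2)*m/2 + 4*m - 5*sqrt(2) - 7/2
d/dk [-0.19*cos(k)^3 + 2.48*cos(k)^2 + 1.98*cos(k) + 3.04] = (0.57*cos(k)^2 - 4.96*cos(k) - 1.98)*sin(k)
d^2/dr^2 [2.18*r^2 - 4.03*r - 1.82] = 4.36000000000000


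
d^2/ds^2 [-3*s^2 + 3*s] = -6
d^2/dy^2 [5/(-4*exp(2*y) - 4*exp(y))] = 5*((exp(y) + 1)*(4*exp(y) + 1) - 2*(2*exp(y) + 1)^2)*exp(-y)/(4*(exp(y) + 1)^3)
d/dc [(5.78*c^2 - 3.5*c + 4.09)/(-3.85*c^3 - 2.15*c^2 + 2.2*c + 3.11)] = (22.253*c^4 - 26.95*c^3 + 52.4305*c^2 + 53.5386*c - 19.883)/(14.8225*c^6 + 16.555*c^5 - 12.3175*c^4 - 33.407*c^3 - 8.533*c^2 + 13.684*c + 9.6721)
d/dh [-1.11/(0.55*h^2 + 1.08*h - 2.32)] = (1.221*h + 1.1988)/(0.55*h^2 + 1.08*h - 2.32)^2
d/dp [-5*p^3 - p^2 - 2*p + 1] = -15*p^2 - 2*p - 2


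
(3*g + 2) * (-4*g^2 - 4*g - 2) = -12*g^3 - 20*g^2 - 14*g - 4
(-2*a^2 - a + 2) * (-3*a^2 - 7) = 6*a^4 + 3*a^3 + 8*a^2 + 7*a - 14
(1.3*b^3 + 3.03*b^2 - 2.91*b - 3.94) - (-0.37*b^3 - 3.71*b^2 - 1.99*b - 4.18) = 1.67*b^3 + 6.74*b^2 - 0.92*b + 0.24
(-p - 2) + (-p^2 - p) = -p^2 - 2*p - 2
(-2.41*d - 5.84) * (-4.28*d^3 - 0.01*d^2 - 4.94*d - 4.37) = 10.3148*d^4 + 25.0193*d^3 + 11.9638*d^2 + 39.3813*d + 25.5208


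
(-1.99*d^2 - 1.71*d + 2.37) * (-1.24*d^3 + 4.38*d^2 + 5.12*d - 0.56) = 2.4676*d^5 - 6.5958*d^4 - 20.6174*d^3 + 2.7398*d^2 + 13.092*d - 1.3272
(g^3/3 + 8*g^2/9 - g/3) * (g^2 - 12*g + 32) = g^5/3 - 28*g^4/9 - g^3/3 + 292*g^2/9 - 32*g/3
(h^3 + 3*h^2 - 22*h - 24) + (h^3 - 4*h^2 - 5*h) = 2*h^3 - h^2 - 27*h - 24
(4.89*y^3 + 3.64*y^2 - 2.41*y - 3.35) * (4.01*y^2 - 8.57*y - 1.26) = 19.6089*y^5 - 27.3109*y^4 - 47.0203*y^3 + 2.6338*y^2 + 31.7461*y + 4.221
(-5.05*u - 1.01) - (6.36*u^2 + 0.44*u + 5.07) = -6.36*u^2 - 5.49*u - 6.08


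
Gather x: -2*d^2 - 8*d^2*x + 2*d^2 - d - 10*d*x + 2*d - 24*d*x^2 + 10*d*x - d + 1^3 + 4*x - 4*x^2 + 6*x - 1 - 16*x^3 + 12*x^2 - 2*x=-16*x^3 + x^2*(8 - 24*d) + x*(8 - 8*d^2)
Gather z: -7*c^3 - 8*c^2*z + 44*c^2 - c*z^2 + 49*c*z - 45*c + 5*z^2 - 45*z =-7*c^3 + 44*c^2 - 45*c + z^2*(5 - c) + z*(-8*c^2 + 49*c - 45)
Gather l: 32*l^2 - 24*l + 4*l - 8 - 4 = 32*l^2 - 20*l - 12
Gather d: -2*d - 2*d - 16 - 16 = -4*d - 32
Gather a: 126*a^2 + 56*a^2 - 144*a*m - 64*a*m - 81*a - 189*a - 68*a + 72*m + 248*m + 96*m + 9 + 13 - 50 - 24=182*a^2 + a*(-208*m - 338) + 416*m - 52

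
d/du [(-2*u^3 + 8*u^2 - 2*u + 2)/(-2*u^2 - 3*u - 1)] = 2*(2*u^4 + 6*u^3 - 11*u^2 - 4*u + 4)/(4*u^4 + 12*u^3 + 13*u^2 + 6*u + 1)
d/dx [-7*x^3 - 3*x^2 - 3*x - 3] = -21*x^2 - 6*x - 3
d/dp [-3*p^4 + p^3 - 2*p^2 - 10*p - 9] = -12*p^3 + 3*p^2 - 4*p - 10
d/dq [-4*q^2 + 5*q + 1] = 5 - 8*q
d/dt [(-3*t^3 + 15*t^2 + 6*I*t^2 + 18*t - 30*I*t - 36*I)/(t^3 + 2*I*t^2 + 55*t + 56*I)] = (t^4*(-15 - 12*I) + t^3*(-366 + 60*I) + t^2*(765 - 102*I) + t*(-816 + 1680*I) + 1680 + 2988*I)/(t^6 + 4*I*t^5 + 106*t^4 + 332*I*t^3 + 2801*t^2 + 6160*I*t - 3136)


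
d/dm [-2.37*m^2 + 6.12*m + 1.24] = 6.12 - 4.74*m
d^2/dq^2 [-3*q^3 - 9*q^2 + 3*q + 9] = -18*q - 18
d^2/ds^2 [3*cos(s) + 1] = -3*cos(s)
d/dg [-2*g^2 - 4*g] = -4*g - 4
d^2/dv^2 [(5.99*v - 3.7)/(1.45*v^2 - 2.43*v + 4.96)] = ((39.8414 - 52.113*v)*(1.45*v^2 - 2.43*v + 4.96) + (2.9*v - 2.43)*(5.8*v - 4.86)*(5.99*v - 3.7))/(1.45*v^2 - 2.43*v + 4.96)^3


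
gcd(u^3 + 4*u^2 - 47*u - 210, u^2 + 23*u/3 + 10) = u + 6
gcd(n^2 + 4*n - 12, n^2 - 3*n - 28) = 1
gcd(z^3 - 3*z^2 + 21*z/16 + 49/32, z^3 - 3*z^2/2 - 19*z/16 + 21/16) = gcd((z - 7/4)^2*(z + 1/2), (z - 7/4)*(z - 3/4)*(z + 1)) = z - 7/4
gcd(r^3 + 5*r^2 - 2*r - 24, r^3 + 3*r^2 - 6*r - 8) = r^2 + 2*r - 8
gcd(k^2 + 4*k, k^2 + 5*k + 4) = k + 4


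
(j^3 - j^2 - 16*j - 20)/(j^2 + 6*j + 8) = (j^2 - 3*j - 10)/(j + 4)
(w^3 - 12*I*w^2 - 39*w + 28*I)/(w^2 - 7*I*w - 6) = (w^2 - 11*I*w - 28)/(w - 6*I)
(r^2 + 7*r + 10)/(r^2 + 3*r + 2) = (r + 5)/(r + 1)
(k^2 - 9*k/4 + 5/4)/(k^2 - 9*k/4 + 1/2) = (4*k^2 - 9*k + 5)/(4*k^2 - 9*k + 2)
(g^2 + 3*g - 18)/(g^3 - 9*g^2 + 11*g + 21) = (g + 6)/(g^2 - 6*g - 7)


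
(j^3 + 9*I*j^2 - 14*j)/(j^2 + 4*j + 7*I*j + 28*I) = j*(j + 2*I)/(j + 4)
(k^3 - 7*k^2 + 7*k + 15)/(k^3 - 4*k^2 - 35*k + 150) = (k^2 - 2*k - 3)/(k^2 + k - 30)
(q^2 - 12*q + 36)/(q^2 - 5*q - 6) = (q - 6)/(q + 1)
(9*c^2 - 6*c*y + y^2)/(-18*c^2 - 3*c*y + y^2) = (-9*c^2 + 6*c*y - y^2)/(18*c^2 + 3*c*y - y^2)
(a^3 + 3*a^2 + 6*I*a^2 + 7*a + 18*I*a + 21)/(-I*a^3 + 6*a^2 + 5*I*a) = (I*a^3 + 3*a^2*(-2 + I) + a*(-18 + 7*I) + 21*I)/(a*(a^2 + 6*I*a - 5))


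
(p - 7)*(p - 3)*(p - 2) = p^3 - 12*p^2 + 41*p - 42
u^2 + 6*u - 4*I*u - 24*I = (u + 6)*(u - 4*I)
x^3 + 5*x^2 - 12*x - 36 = (x - 3)*(x + 2)*(x + 6)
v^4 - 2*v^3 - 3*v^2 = v^2*(v - 3)*(v + 1)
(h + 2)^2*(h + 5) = h^3 + 9*h^2 + 24*h + 20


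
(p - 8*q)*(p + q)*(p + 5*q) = p^3 - 2*p^2*q - 43*p*q^2 - 40*q^3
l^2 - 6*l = l*(l - 6)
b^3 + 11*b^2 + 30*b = b*(b + 5)*(b + 6)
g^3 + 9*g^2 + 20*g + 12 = (g + 1)*(g + 2)*(g + 6)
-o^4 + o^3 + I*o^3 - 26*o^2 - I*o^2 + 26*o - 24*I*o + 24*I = (o - 6*I)*(o + 4*I)*(-I*o + 1)*(-I*o + I)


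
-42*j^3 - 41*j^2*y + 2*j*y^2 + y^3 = (-6*j + y)*(j + y)*(7*j + y)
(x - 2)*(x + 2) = x^2 - 4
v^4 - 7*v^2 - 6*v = v*(v - 3)*(v + 1)*(v + 2)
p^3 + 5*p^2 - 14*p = p*(p - 2)*(p + 7)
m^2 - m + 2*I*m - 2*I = (m - 1)*(m + 2*I)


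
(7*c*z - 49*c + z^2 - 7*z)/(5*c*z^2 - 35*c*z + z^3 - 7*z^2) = (7*c + z)/(z*(5*c + z))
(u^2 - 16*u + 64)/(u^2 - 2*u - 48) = (u - 8)/(u + 6)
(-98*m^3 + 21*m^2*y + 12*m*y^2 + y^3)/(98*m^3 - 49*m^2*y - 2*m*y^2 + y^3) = (7*m + y)/(-7*m + y)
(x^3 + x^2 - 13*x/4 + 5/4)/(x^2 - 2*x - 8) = (-x^3 - x^2 + 13*x/4 - 5/4)/(-x^2 + 2*x + 8)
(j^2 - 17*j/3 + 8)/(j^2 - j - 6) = (j - 8/3)/(j + 2)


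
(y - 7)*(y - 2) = y^2 - 9*y + 14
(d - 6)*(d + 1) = d^2 - 5*d - 6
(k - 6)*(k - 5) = k^2 - 11*k + 30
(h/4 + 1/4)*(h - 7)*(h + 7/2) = h^3/4 - 5*h^2/8 - 7*h - 49/8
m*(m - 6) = m^2 - 6*m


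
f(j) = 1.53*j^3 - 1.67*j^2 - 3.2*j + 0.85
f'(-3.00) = 48.13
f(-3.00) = -45.89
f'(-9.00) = 398.65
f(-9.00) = -1220.99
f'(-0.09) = -2.86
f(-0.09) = 1.12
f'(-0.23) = -2.19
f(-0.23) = 1.48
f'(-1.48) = 11.80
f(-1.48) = -3.03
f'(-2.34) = 29.75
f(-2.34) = -20.41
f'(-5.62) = 160.54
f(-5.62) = -305.49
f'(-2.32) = 29.25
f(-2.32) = -19.82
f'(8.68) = 313.63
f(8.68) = 847.83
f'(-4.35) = 98.18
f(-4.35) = -142.77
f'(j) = 4.59*j^2 - 3.34*j - 3.2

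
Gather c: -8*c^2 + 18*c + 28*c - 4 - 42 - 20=-8*c^2 + 46*c - 66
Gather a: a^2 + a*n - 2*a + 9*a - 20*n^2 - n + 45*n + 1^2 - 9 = a^2 + a*(n + 7) - 20*n^2 + 44*n - 8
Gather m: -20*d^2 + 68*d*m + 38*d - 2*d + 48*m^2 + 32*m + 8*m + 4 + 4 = -20*d^2 + 36*d + 48*m^2 + m*(68*d + 40) + 8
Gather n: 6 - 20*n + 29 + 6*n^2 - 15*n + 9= 6*n^2 - 35*n + 44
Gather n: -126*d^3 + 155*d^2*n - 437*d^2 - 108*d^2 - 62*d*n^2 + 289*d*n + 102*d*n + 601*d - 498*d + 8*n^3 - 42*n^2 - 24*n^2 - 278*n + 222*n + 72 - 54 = -126*d^3 - 545*d^2 + 103*d + 8*n^3 + n^2*(-62*d - 66) + n*(155*d^2 + 391*d - 56) + 18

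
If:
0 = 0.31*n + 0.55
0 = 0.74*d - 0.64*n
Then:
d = -1.53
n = -1.77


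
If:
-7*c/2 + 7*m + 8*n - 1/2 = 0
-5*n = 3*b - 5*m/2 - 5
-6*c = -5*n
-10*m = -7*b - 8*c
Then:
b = -2260/199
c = 955/199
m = -818/199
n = 1146/199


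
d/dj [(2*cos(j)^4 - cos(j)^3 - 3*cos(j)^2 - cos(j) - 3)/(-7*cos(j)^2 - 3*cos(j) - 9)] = (28*cos(j)^4 + 11*cos(j)^3 + 66*cos(j)^2 - 29*cos(j) - 12)*sin(j)*cos(j)/(-7*sin(j)^2 + 3*cos(j) + 16)^2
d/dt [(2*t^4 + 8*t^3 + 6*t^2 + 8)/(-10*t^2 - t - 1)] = 2*(-20*t^5 - 43*t^4 - 12*t^3 - 15*t^2 + 74*t + 4)/(100*t^4 + 20*t^3 + 21*t^2 + 2*t + 1)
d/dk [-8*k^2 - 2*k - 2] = -16*k - 2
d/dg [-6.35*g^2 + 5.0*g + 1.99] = 5.0 - 12.7*g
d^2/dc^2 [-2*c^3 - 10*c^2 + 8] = -12*c - 20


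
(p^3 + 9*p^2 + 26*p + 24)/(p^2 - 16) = (p^2 + 5*p + 6)/(p - 4)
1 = 1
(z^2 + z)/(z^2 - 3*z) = (z + 1)/(z - 3)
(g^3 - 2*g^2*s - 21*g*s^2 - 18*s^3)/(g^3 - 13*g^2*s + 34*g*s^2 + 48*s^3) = (-g - 3*s)/(-g + 8*s)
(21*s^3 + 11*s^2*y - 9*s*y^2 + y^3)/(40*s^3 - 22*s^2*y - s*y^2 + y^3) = (21*s^3 + 11*s^2*y - 9*s*y^2 + y^3)/(40*s^3 - 22*s^2*y - s*y^2 + y^3)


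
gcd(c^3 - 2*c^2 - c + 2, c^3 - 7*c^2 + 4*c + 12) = c^2 - c - 2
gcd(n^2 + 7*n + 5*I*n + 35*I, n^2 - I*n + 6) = 1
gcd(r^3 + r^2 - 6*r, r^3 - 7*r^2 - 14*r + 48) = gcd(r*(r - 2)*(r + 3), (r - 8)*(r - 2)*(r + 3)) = r^2 + r - 6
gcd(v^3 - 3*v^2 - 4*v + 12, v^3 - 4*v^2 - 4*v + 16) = v^2 - 4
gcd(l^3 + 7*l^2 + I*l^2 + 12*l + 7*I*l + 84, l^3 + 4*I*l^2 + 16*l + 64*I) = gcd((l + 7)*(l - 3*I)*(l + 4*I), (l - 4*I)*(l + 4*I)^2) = l + 4*I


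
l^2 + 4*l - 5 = (l - 1)*(l + 5)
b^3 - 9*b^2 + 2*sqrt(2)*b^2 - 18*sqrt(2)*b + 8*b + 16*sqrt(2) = (b - 8)*(b - 1)*(b + 2*sqrt(2))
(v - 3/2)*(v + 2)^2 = v^3 + 5*v^2/2 - 2*v - 6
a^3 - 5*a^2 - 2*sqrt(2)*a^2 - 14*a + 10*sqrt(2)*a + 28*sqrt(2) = (a - 7)*(a + 2)*(a - 2*sqrt(2))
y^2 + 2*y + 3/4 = (y + 1/2)*(y + 3/2)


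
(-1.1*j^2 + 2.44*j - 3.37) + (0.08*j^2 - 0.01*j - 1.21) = -1.02*j^2 + 2.43*j - 4.58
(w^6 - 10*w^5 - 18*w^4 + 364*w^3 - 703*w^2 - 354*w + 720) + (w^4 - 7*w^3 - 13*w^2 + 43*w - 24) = w^6 - 10*w^5 - 17*w^4 + 357*w^3 - 716*w^2 - 311*w + 696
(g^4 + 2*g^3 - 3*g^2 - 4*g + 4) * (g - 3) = g^5 - g^4 - 9*g^3 + 5*g^2 + 16*g - 12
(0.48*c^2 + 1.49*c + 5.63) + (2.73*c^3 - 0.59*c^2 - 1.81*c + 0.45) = 2.73*c^3 - 0.11*c^2 - 0.32*c + 6.08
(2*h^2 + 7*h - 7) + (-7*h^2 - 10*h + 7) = -5*h^2 - 3*h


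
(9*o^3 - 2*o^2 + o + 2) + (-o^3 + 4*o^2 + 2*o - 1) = 8*o^3 + 2*o^2 + 3*o + 1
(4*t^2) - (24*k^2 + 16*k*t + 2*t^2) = -24*k^2 - 16*k*t + 2*t^2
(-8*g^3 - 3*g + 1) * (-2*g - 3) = 16*g^4 + 24*g^3 + 6*g^2 + 7*g - 3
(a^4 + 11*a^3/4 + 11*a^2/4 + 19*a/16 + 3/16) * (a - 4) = a^5 - 5*a^4/4 - 33*a^3/4 - 157*a^2/16 - 73*a/16 - 3/4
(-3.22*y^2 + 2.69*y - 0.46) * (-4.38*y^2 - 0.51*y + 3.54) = 14.1036*y^4 - 10.14*y^3 - 10.7559*y^2 + 9.7572*y - 1.6284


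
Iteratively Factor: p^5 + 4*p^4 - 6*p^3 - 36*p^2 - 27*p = (p + 3)*(p^4 + p^3 - 9*p^2 - 9*p) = p*(p + 3)*(p^3 + p^2 - 9*p - 9) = p*(p + 1)*(p + 3)*(p^2 - 9) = p*(p + 1)*(p + 3)^2*(p - 3)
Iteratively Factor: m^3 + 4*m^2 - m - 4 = (m - 1)*(m^2 + 5*m + 4) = (m - 1)*(m + 4)*(m + 1)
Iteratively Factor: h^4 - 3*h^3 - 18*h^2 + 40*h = (h - 2)*(h^3 - h^2 - 20*h) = (h - 2)*(h + 4)*(h^2 - 5*h) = h*(h - 2)*(h + 4)*(h - 5)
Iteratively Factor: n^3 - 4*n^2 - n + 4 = (n + 1)*(n^2 - 5*n + 4) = (n - 1)*(n + 1)*(n - 4)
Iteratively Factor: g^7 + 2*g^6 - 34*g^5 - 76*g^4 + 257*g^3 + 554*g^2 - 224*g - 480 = (g + 1)*(g^6 + g^5 - 35*g^4 - 41*g^3 + 298*g^2 + 256*g - 480) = (g - 1)*(g + 1)*(g^5 + 2*g^4 - 33*g^3 - 74*g^2 + 224*g + 480) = (g - 1)*(g + 1)*(g + 4)*(g^4 - 2*g^3 - 25*g^2 + 26*g + 120) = (g - 3)*(g - 1)*(g + 1)*(g + 4)*(g^3 + g^2 - 22*g - 40) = (g - 3)*(g - 1)*(g + 1)*(g + 4)^2*(g^2 - 3*g - 10) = (g - 5)*(g - 3)*(g - 1)*(g + 1)*(g + 4)^2*(g + 2)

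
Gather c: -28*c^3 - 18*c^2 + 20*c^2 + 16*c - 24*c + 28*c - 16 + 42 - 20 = -28*c^3 + 2*c^2 + 20*c + 6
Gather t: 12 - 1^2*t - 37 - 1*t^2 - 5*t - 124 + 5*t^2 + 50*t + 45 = 4*t^2 + 44*t - 104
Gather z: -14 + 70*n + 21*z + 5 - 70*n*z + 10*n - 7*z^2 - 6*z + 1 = 80*n - 7*z^2 + z*(15 - 70*n) - 8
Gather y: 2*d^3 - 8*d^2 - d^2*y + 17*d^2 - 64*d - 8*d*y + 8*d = 2*d^3 + 9*d^2 - 56*d + y*(-d^2 - 8*d)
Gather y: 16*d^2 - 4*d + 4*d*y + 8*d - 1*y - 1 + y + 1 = 16*d^2 + 4*d*y + 4*d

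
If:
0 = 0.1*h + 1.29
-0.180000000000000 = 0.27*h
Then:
No Solution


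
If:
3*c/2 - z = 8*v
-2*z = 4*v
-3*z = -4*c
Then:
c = 0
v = 0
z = 0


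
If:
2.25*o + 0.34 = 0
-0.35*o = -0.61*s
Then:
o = -0.15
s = -0.09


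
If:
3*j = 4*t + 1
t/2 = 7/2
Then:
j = 29/3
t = 7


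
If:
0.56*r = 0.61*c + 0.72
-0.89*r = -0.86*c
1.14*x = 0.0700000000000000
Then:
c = -10.45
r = -10.10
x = 0.06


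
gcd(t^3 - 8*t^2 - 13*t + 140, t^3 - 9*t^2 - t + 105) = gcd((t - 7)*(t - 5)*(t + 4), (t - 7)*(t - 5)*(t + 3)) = t^2 - 12*t + 35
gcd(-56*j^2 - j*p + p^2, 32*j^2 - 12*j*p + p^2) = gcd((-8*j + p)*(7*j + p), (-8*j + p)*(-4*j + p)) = -8*j + p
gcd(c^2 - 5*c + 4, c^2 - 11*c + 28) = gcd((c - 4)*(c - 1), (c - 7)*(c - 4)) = c - 4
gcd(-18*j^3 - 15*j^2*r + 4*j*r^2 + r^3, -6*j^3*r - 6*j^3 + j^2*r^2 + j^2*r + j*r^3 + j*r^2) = 1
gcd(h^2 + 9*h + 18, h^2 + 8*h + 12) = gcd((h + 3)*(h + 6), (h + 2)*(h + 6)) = h + 6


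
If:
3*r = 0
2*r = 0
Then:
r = 0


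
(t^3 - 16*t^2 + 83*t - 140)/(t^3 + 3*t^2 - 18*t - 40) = (t^2 - 12*t + 35)/(t^2 + 7*t + 10)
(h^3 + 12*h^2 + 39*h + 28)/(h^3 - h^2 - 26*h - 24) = (h + 7)/(h - 6)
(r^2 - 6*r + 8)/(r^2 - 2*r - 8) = (r - 2)/(r + 2)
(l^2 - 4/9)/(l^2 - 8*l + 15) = (l^2 - 4/9)/(l^2 - 8*l + 15)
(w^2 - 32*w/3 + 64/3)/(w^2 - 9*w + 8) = (w - 8/3)/(w - 1)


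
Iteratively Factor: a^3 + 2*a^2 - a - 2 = (a + 2)*(a^2 - 1) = (a + 1)*(a + 2)*(a - 1)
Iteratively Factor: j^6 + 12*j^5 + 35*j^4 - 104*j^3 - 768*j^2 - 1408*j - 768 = (j + 3)*(j^5 + 9*j^4 + 8*j^3 - 128*j^2 - 384*j - 256) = (j + 1)*(j + 3)*(j^4 + 8*j^3 - 128*j - 256) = (j + 1)*(j + 3)*(j + 4)*(j^3 + 4*j^2 - 16*j - 64) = (j - 4)*(j + 1)*(j + 3)*(j + 4)*(j^2 + 8*j + 16) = (j - 4)*(j + 1)*(j + 3)*(j + 4)^2*(j + 4)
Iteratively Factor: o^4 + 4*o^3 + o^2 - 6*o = (o - 1)*(o^3 + 5*o^2 + 6*o) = (o - 1)*(o + 2)*(o^2 + 3*o) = o*(o - 1)*(o + 2)*(o + 3)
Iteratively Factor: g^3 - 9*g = (g)*(g^2 - 9) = g*(g - 3)*(g + 3)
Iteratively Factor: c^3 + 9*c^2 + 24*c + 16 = (c + 4)*(c^2 + 5*c + 4) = (c + 4)^2*(c + 1)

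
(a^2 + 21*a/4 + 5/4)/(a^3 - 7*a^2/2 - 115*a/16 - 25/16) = 4*(a + 5)/(4*a^2 - 15*a - 25)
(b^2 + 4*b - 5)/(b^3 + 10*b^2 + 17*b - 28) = (b + 5)/(b^2 + 11*b + 28)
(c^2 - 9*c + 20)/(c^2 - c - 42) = (-c^2 + 9*c - 20)/(-c^2 + c + 42)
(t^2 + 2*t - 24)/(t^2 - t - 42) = (t - 4)/(t - 7)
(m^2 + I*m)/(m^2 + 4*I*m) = (m + I)/(m + 4*I)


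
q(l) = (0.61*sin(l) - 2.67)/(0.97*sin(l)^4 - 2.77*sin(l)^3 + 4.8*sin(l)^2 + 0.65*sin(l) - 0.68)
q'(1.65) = -0.13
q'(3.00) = -17.72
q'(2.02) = -0.96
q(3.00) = 5.17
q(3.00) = 5.17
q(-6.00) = 14.03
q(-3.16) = 3.99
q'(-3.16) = -4.02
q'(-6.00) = 206.06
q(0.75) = -1.70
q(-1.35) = -0.49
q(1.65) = -0.70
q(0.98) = -1.06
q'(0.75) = 4.62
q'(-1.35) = -0.30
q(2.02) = -0.88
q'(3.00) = -17.72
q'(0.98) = 1.64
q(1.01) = -1.01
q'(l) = (0.61*sin(l) - 2.67)*(-3.88*sin(l)^3*cos(l) + 8.31*sin(l)^2*cos(l) - 9.6*sin(l)*cos(l) - 0.65*cos(l))/(0.97*sin(l)^4 - 2.77*sin(l)^3 + 4.8*sin(l)^2 + 0.65*sin(l) - 0.68)^2 + 0.61*cos(l)/(0.97*sin(l)^4 - 2.77*sin(l)^3 + 4.8*sin(l)^2 + 0.65*sin(l) - 0.68)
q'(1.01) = 1.46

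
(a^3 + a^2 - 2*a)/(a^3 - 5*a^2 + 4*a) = (a + 2)/(a - 4)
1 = 1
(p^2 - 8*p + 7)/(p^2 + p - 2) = (p - 7)/(p + 2)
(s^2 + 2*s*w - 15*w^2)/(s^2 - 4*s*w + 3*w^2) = (s + 5*w)/(s - w)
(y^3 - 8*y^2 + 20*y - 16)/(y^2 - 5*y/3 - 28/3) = 3*(y^2 - 4*y + 4)/(3*y + 7)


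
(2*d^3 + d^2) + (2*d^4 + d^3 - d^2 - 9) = 2*d^4 + 3*d^3 - 9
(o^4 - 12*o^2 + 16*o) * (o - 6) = o^5 - 6*o^4 - 12*o^3 + 88*o^2 - 96*o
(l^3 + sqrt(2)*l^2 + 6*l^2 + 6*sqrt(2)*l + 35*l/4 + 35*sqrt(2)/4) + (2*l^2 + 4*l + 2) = l^3 + sqrt(2)*l^2 + 8*l^2 + 6*sqrt(2)*l + 51*l/4 + 2 + 35*sqrt(2)/4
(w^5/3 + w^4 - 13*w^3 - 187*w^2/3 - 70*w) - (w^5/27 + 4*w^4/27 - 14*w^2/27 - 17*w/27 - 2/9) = 8*w^5/27 + 23*w^4/27 - 13*w^3 - 1669*w^2/27 - 1873*w/27 + 2/9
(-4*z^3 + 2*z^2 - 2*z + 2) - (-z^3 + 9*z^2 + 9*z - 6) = -3*z^3 - 7*z^2 - 11*z + 8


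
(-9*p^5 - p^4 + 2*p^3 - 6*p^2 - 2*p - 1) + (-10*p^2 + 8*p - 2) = -9*p^5 - p^4 + 2*p^3 - 16*p^2 + 6*p - 3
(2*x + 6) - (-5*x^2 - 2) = 5*x^2 + 2*x + 8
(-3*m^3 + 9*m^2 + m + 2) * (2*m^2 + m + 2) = -6*m^5 + 15*m^4 + 5*m^3 + 23*m^2 + 4*m + 4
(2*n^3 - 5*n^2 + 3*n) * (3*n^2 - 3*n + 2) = 6*n^5 - 21*n^4 + 28*n^3 - 19*n^2 + 6*n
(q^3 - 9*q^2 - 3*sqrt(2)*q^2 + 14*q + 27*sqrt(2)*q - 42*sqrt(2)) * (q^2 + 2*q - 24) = q^5 - 7*q^4 - 3*sqrt(2)*q^4 - 28*q^3 + 21*sqrt(2)*q^3 + 84*sqrt(2)*q^2 + 244*q^2 - 732*sqrt(2)*q - 336*q + 1008*sqrt(2)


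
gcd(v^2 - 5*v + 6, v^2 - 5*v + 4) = 1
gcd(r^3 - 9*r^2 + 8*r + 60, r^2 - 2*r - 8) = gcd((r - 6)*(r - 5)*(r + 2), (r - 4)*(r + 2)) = r + 2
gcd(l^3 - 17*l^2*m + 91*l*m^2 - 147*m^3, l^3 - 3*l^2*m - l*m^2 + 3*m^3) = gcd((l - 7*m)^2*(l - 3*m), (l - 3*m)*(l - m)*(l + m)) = l - 3*m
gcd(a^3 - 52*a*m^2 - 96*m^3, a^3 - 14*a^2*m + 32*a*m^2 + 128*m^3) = a^2 - 6*a*m - 16*m^2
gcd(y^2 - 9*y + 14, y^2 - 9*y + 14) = y^2 - 9*y + 14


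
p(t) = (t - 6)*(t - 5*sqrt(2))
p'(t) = 2*t - 5*sqrt(2) - 6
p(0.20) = 39.85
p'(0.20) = -12.67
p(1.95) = 20.74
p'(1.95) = -9.17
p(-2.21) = 76.20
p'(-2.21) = -17.49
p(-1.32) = 61.42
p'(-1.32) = -15.71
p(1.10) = 29.26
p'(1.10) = -10.87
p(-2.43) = 80.09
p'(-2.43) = -17.93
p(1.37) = 26.40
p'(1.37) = -10.33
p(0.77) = 32.95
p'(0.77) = -11.53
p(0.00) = 42.43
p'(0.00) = -13.07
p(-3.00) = 90.64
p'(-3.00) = -19.07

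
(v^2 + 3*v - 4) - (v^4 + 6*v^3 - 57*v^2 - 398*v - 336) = -v^4 - 6*v^3 + 58*v^2 + 401*v + 332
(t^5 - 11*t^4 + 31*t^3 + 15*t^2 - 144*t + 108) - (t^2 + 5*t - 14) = t^5 - 11*t^4 + 31*t^3 + 14*t^2 - 149*t + 122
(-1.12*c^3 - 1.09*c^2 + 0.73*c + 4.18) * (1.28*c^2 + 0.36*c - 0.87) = -1.4336*c^5 - 1.7984*c^4 + 1.5164*c^3 + 6.5615*c^2 + 0.8697*c - 3.6366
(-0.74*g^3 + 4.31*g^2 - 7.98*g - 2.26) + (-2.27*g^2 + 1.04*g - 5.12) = -0.74*g^3 + 2.04*g^2 - 6.94*g - 7.38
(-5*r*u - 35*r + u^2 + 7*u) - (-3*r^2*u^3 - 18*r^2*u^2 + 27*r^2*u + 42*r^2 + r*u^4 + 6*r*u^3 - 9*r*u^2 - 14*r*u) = 3*r^2*u^3 + 18*r^2*u^2 - 27*r^2*u - 42*r^2 - r*u^4 - 6*r*u^3 + 9*r*u^2 + 9*r*u - 35*r + u^2 + 7*u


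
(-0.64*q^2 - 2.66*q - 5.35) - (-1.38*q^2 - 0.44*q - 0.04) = 0.74*q^2 - 2.22*q - 5.31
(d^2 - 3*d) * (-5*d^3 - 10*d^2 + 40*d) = -5*d^5 + 5*d^4 + 70*d^3 - 120*d^2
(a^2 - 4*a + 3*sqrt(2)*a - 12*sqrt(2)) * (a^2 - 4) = a^4 - 4*a^3 + 3*sqrt(2)*a^3 - 12*sqrt(2)*a^2 - 4*a^2 - 12*sqrt(2)*a + 16*a + 48*sqrt(2)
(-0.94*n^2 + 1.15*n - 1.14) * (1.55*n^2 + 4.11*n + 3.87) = -1.457*n^4 - 2.0809*n^3 - 0.6783*n^2 - 0.2349*n - 4.4118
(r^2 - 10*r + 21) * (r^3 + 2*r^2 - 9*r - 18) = r^5 - 8*r^4 - 8*r^3 + 114*r^2 - 9*r - 378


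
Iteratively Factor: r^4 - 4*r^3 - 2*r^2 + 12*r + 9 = (r - 3)*(r^3 - r^2 - 5*r - 3) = (r - 3)^2*(r^2 + 2*r + 1) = (r - 3)^2*(r + 1)*(r + 1)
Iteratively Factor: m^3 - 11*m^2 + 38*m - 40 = (m - 2)*(m^2 - 9*m + 20) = (m - 5)*(m - 2)*(m - 4)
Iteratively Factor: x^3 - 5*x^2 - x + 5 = (x + 1)*(x^2 - 6*x + 5) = (x - 5)*(x + 1)*(x - 1)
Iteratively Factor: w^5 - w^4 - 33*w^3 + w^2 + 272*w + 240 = (w - 4)*(w^4 + 3*w^3 - 21*w^2 - 83*w - 60) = (w - 4)*(w + 1)*(w^3 + 2*w^2 - 23*w - 60) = (w - 5)*(w - 4)*(w + 1)*(w^2 + 7*w + 12) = (w - 5)*(w - 4)*(w + 1)*(w + 3)*(w + 4)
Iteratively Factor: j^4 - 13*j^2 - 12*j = (j + 1)*(j^3 - j^2 - 12*j) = j*(j + 1)*(j^2 - j - 12) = j*(j - 4)*(j + 1)*(j + 3)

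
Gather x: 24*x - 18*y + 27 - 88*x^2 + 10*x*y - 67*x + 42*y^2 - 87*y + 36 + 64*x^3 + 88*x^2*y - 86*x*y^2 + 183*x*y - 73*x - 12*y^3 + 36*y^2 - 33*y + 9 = 64*x^3 + x^2*(88*y - 88) + x*(-86*y^2 + 193*y - 116) - 12*y^3 + 78*y^2 - 138*y + 72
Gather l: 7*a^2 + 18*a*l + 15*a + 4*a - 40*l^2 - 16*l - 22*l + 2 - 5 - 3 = 7*a^2 + 19*a - 40*l^2 + l*(18*a - 38) - 6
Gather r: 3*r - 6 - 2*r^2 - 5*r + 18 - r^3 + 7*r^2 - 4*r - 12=-r^3 + 5*r^2 - 6*r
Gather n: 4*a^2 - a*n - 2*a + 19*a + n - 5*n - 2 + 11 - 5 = 4*a^2 + 17*a + n*(-a - 4) + 4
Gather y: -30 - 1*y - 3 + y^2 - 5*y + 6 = y^2 - 6*y - 27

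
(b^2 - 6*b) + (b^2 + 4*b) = 2*b^2 - 2*b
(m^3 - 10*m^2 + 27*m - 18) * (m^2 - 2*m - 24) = m^5 - 12*m^4 + 23*m^3 + 168*m^2 - 612*m + 432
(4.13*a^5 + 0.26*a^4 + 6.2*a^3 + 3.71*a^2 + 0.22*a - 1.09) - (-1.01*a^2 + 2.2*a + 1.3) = 4.13*a^5 + 0.26*a^4 + 6.2*a^3 + 4.72*a^2 - 1.98*a - 2.39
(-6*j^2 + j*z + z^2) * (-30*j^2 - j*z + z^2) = 180*j^4 - 24*j^3*z - 37*j^2*z^2 + z^4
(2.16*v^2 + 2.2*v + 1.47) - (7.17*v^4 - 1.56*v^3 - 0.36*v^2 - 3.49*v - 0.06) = -7.17*v^4 + 1.56*v^3 + 2.52*v^2 + 5.69*v + 1.53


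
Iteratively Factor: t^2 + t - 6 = (t - 2)*(t + 3)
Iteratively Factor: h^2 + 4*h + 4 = (h + 2)*(h + 2)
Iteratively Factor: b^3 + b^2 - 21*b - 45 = (b - 5)*(b^2 + 6*b + 9) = (b - 5)*(b + 3)*(b + 3)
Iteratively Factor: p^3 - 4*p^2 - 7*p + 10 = (p - 1)*(p^2 - 3*p - 10) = (p - 1)*(p + 2)*(p - 5)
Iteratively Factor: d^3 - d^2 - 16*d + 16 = (d + 4)*(d^2 - 5*d + 4) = (d - 4)*(d + 4)*(d - 1)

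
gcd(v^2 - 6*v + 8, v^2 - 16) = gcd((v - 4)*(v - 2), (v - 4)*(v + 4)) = v - 4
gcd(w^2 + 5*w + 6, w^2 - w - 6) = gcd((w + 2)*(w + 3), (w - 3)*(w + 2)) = w + 2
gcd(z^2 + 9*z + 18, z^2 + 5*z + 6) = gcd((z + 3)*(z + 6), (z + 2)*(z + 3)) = z + 3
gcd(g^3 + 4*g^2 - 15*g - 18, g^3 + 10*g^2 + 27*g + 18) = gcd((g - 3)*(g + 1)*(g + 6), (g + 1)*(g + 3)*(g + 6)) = g^2 + 7*g + 6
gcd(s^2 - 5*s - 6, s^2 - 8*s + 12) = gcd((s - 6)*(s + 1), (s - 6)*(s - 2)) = s - 6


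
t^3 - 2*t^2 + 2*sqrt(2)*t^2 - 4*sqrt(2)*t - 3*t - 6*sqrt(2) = (t - 3)*(t + 1)*(t + 2*sqrt(2))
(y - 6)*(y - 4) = y^2 - 10*y + 24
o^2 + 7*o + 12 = (o + 3)*(o + 4)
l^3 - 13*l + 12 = (l - 3)*(l - 1)*(l + 4)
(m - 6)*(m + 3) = m^2 - 3*m - 18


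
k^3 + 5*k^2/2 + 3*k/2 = k*(k + 1)*(k + 3/2)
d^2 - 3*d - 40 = (d - 8)*(d + 5)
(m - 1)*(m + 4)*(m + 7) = m^3 + 10*m^2 + 17*m - 28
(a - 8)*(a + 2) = a^2 - 6*a - 16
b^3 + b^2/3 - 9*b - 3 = (b - 3)*(b + 1/3)*(b + 3)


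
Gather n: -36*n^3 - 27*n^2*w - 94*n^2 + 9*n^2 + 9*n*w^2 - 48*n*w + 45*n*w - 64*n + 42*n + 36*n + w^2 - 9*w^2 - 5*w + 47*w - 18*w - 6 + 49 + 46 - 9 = -36*n^3 + n^2*(-27*w - 85) + n*(9*w^2 - 3*w + 14) - 8*w^2 + 24*w + 80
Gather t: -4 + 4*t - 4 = 4*t - 8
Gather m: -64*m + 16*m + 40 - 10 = 30 - 48*m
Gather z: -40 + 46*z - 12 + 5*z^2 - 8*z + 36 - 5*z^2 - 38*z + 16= 0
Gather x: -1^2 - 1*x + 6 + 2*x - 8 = x - 3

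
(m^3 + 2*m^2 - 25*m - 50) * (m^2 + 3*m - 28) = m^5 + 5*m^4 - 47*m^3 - 181*m^2 + 550*m + 1400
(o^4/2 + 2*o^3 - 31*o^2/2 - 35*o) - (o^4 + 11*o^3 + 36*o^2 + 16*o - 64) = -o^4/2 - 9*o^3 - 103*o^2/2 - 51*o + 64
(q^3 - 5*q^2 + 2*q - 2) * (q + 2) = q^4 - 3*q^3 - 8*q^2 + 2*q - 4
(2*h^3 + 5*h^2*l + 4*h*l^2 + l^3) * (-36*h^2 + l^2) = -72*h^5 - 180*h^4*l - 142*h^3*l^2 - 31*h^2*l^3 + 4*h*l^4 + l^5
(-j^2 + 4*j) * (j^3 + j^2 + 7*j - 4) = -j^5 + 3*j^4 - 3*j^3 + 32*j^2 - 16*j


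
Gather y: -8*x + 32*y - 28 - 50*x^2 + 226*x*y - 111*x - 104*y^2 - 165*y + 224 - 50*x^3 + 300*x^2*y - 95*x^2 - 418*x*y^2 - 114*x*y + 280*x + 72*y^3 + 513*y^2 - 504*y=-50*x^3 - 145*x^2 + 161*x + 72*y^3 + y^2*(409 - 418*x) + y*(300*x^2 + 112*x - 637) + 196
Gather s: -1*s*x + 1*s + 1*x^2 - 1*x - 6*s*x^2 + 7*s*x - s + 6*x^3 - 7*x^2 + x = s*(-6*x^2 + 6*x) + 6*x^3 - 6*x^2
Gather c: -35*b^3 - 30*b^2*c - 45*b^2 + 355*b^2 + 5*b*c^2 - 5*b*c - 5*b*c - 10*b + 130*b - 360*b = -35*b^3 + 310*b^2 + 5*b*c^2 - 240*b + c*(-30*b^2 - 10*b)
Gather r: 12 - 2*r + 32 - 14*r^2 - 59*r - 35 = -14*r^2 - 61*r + 9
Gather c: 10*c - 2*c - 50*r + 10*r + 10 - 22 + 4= 8*c - 40*r - 8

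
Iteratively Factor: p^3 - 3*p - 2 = (p + 1)*(p^2 - p - 2) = (p + 1)^2*(p - 2)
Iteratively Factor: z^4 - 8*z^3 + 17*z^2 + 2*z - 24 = (z - 4)*(z^3 - 4*z^2 + z + 6) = (z - 4)*(z + 1)*(z^2 - 5*z + 6) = (z - 4)*(z - 3)*(z + 1)*(z - 2)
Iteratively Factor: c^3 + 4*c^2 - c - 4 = (c - 1)*(c^2 + 5*c + 4) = (c - 1)*(c + 1)*(c + 4)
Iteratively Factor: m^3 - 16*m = (m - 4)*(m^2 + 4*m) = m*(m - 4)*(m + 4)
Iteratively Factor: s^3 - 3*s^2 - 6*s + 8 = (s - 1)*(s^2 - 2*s - 8) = (s - 1)*(s + 2)*(s - 4)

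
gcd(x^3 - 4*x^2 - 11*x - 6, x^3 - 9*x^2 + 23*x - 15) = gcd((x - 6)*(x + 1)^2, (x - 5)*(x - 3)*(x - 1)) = 1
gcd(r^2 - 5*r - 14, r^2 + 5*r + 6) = r + 2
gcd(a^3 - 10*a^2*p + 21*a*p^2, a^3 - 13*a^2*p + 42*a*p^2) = -a^2 + 7*a*p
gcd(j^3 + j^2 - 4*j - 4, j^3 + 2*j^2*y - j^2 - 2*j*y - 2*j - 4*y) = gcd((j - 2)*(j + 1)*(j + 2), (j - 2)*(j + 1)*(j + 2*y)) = j^2 - j - 2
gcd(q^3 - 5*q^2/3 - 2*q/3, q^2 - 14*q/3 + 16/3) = q - 2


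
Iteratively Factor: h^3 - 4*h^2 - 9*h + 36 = (h - 3)*(h^2 - h - 12) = (h - 3)*(h + 3)*(h - 4)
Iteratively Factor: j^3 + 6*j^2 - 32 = (j - 2)*(j^2 + 8*j + 16) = (j - 2)*(j + 4)*(j + 4)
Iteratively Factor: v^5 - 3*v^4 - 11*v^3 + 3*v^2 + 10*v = (v)*(v^4 - 3*v^3 - 11*v^2 + 3*v + 10) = v*(v - 1)*(v^3 - 2*v^2 - 13*v - 10) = v*(v - 5)*(v - 1)*(v^2 + 3*v + 2) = v*(v - 5)*(v - 1)*(v + 2)*(v + 1)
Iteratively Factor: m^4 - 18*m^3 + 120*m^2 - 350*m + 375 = (m - 5)*(m^3 - 13*m^2 + 55*m - 75) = (m - 5)^2*(m^2 - 8*m + 15) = (m - 5)^3*(m - 3)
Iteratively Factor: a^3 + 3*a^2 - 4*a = (a + 4)*(a^2 - a) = (a - 1)*(a + 4)*(a)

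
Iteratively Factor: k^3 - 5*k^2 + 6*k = (k - 3)*(k^2 - 2*k) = k*(k - 3)*(k - 2)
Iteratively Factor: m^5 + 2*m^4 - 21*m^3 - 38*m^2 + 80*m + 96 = (m + 4)*(m^4 - 2*m^3 - 13*m^2 + 14*m + 24) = (m - 4)*(m + 4)*(m^3 + 2*m^2 - 5*m - 6) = (m - 4)*(m + 3)*(m + 4)*(m^2 - m - 2) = (m - 4)*(m + 1)*(m + 3)*(m + 4)*(m - 2)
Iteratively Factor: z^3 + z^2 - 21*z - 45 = (z + 3)*(z^2 - 2*z - 15) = (z + 3)^2*(z - 5)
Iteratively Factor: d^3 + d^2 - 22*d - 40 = (d - 5)*(d^2 + 6*d + 8) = (d - 5)*(d + 4)*(d + 2)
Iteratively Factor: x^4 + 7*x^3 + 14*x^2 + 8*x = (x + 2)*(x^3 + 5*x^2 + 4*x) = x*(x + 2)*(x^2 + 5*x + 4) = x*(x + 2)*(x + 4)*(x + 1)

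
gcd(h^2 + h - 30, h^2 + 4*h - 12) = h + 6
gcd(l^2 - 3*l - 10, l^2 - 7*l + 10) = l - 5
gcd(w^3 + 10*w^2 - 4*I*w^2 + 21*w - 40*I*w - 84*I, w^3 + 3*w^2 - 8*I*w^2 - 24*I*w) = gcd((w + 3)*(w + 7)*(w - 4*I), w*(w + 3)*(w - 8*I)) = w + 3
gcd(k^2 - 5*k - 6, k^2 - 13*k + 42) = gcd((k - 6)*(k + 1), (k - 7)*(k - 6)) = k - 6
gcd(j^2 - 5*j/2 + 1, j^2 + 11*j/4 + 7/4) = 1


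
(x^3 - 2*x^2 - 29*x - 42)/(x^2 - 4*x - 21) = x + 2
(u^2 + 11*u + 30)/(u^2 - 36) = (u + 5)/(u - 6)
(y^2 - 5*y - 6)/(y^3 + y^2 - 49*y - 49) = (y - 6)/(y^2 - 49)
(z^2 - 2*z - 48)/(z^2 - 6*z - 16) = (z + 6)/(z + 2)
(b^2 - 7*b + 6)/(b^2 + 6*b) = (b^2 - 7*b + 6)/(b*(b + 6))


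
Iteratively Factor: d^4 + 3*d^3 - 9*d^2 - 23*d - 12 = (d + 1)*(d^3 + 2*d^2 - 11*d - 12) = (d - 3)*(d + 1)*(d^2 + 5*d + 4) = (d - 3)*(d + 1)*(d + 4)*(d + 1)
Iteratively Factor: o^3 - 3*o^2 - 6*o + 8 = (o - 1)*(o^2 - 2*o - 8) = (o - 4)*(o - 1)*(o + 2)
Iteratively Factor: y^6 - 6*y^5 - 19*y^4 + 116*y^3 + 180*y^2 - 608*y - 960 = (y - 4)*(y^5 - 2*y^4 - 27*y^3 + 8*y^2 + 212*y + 240) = (y - 4)*(y + 2)*(y^4 - 4*y^3 - 19*y^2 + 46*y + 120) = (y - 4)*(y + 2)*(y + 3)*(y^3 - 7*y^2 + 2*y + 40) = (y - 4)*(y + 2)^2*(y + 3)*(y^2 - 9*y + 20) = (y - 5)*(y - 4)*(y + 2)^2*(y + 3)*(y - 4)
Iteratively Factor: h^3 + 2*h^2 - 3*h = (h - 1)*(h^2 + 3*h) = (h - 1)*(h + 3)*(h)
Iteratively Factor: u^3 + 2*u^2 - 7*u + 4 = (u + 4)*(u^2 - 2*u + 1) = (u - 1)*(u + 4)*(u - 1)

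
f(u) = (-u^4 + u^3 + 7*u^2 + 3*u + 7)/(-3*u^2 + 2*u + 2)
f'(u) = (6*u - 2)*(-u^4 + u^3 + 7*u^2 + 3*u + 7)/(-3*u^2 + 2*u + 2)^2 + (-4*u^3 + 3*u^2 + 14*u + 3)/(-3*u^2 + 2*u + 2) = (6*u^5 - 9*u^4 - 4*u^3 + 29*u^2 + 70*u - 8)/(9*u^4 - 12*u^3 - 8*u^2 + 8*u + 4)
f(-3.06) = 1.64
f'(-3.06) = -2.15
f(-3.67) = 3.07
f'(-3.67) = -2.53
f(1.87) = -6.61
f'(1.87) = 9.98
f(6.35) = 9.99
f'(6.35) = 4.24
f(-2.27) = 0.11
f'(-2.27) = -1.76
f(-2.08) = -0.22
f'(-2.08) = -1.72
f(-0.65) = -13.31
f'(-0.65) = -131.81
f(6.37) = 10.07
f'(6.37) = 4.25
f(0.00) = 3.50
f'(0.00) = -2.00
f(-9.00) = 26.03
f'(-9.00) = -6.09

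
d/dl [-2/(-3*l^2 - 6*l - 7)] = 12*(-l - 1)/(3*l^2 + 6*l + 7)^2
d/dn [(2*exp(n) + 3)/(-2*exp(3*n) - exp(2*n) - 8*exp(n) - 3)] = 2*((2*exp(n) + 3)*(3*exp(2*n) + exp(n) + 4) - 2*exp(3*n) - exp(2*n) - 8*exp(n) - 3)*exp(n)/(2*exp(3*n) + exp(2*n) + 8*exp(n) + 3)^2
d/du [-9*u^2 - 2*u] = -18*u - 2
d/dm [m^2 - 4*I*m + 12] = 2*m - 4*I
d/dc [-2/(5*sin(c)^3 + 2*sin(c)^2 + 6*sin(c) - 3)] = 2*(15*sin(c)^2 + 4*sin(c) + 6)*cos(c)/(5*sin(c)^3 + 2*sin(c)^2 + 6*sin(c) - 3)^2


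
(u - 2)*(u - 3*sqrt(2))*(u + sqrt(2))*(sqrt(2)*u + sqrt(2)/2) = sqrt(2)*u^4 - 4*u^3 - 3*sqrt(2)*u^3/2 - 7*sqrt(2)*u^2 + 6*u^2 + 4*u + 9*sqrt(2)*u + 6*sqrt(2)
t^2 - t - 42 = (t - 7)*(t + 6)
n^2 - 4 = (n - 2)*(n + 2)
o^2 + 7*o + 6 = (o + 1)*(o + 6)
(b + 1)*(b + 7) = b^2 + 8*b + 7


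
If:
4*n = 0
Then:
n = 0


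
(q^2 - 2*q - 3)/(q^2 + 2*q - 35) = (q^2 - 2*q - 3)/(q^2 + 2*q - 35)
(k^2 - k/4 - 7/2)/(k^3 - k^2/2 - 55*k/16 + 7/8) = 4/(4*k - 1)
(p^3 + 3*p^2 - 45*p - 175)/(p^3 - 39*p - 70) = (p + 5)/(p + 2)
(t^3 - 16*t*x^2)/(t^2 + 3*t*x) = (t^2 - 16*x^2)/(t + 3*x)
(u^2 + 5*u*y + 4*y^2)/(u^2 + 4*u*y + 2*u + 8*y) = (u + y)/(u + 2)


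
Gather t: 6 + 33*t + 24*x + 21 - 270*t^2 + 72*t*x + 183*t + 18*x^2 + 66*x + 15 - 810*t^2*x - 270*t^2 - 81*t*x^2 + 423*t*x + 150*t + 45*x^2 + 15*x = t^2*(-810*x - 540) + t*(-81*x^2 + 495*x + 366) + 63*x^2 + 105*x + 42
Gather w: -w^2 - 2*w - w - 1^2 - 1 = -w^2 - 3*w - 2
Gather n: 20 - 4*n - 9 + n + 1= 12 - 3*n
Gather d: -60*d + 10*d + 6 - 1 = 5 - 50*d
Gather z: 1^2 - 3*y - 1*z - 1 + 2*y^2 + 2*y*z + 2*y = 2*y^2 - y + z*(2*y - 1)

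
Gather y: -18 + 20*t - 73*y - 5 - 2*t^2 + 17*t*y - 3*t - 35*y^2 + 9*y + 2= -2*t^2 + 17*t - 35*y^2 + y*(17*t - 64) - 21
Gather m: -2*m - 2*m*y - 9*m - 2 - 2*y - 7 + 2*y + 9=m*(-2*y - 11)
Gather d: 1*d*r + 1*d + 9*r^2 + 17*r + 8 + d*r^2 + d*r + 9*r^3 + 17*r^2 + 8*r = d*(r^2 + 2*r + 1) + 9*r^3 + 26*r^2 + 25*r + 8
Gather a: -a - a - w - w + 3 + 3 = -2*a - 2*w + 6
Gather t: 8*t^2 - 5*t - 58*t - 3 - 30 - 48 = 8*t^2 - 63*t - 81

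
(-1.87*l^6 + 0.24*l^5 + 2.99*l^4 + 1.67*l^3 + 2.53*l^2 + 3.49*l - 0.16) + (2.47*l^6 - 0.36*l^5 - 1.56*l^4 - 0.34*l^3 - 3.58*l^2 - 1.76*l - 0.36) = 0.6*l^6 - 0.12*l^5 + 1.43*l^4 + 1.33*l^3 - 1.05*l^2 + 1.73*l - 0.52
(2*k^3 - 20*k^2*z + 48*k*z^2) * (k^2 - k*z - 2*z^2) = 2*k^5 - 22*k^4*z + 64*k^3*z^2 - 8*k^2*z^3 - 96*k*z^4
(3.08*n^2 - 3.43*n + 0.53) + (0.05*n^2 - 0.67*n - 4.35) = 3.13*n^2 - 4.1*n - 3.82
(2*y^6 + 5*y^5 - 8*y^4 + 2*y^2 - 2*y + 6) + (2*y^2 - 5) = 2*y^6 + 5*y^5 - 8*y^4 + 4*y^2 - 2*y + 1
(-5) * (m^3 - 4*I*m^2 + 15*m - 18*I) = -5*m^3 + 20*I*m^2 - 75*m + 90*I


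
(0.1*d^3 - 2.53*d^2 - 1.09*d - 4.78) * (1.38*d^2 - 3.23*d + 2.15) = 0.138*d^5 - 3.8144*d^4 + 6.8827*d^3 - 8.5152*d^2 + 13.0959*d - 10.277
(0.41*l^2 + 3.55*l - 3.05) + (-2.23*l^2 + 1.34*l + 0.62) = -1.82*l^2 + 4.89*l - 2.43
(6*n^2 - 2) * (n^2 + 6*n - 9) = 6*n^4 + 36*n^3 - 56*n^2 - 12*n + 18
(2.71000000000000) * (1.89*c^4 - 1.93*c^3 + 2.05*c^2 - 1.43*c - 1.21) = 5.1219*c^4 - 5.2303*c^3 + 5.5555*c^2 - 3.8753*c - 3.2791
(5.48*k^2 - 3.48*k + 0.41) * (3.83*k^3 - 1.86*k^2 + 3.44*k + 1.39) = 20.9884*k^5 - 23.5212*k^4 + 26.8943*k^3 - 5.1166*k^2 - 3.4268*k + 0.5699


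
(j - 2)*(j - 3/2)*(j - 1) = j^3 - 9*j^2/2 + 13*j/2 - 3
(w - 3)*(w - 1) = w^2 - 4*w + 3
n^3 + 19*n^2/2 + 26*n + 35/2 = (n + 1)*(n + 7/2)*(n + 5)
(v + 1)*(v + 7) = v^2 + 8*v + 7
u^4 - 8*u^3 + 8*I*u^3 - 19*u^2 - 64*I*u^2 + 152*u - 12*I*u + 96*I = (u - 8)*(u + I)*(u + 3*I)*(u + 4*I)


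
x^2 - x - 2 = (x - 2)*(x + 1)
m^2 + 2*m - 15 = (m - 3)*(m + 5)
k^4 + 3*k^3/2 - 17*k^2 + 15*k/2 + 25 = (k - 5/2)*(k - 2)*(k + 1)*(k + 5)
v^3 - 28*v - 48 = (v - 6)*(v + 2)*(v + 4)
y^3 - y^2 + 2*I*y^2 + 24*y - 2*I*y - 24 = (y - 1)*(y - 4*I)*(y + 6*I)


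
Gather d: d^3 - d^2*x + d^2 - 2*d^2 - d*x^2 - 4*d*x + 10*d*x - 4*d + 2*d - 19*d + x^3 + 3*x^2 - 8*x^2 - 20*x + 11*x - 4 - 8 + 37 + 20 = d^3 + d^2*(-x - 1) + d*(-x^2 + 6*x - 21) + x^3 - 5*x^2 - 9*x + 45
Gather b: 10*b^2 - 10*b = 10*b^2 - 10*b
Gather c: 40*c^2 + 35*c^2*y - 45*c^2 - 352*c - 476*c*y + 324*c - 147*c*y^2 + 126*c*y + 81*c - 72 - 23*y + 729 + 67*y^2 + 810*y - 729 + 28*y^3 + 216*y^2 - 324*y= c^2*(35*y - 5) + c*(-147*y^2 - 350*y + 53) + 28*y^3 + 283*y^2 + 463*y - 72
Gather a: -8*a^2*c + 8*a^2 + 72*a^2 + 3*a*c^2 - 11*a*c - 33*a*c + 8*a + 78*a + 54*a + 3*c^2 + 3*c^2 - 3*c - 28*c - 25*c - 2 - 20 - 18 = a^2*(80 - 8*c) + a*(3*c^2 - 44*c + 140) + 6*c^2 - 56*c - 40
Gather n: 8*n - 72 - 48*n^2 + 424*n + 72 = -48*n^2 + 432*n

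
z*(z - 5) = z^2 - 5*z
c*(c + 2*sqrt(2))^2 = c^3 + 4*sqrt(2)*c^2 + 8*c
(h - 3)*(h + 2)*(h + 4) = h^3 + 3*h^2 - 10*h - 24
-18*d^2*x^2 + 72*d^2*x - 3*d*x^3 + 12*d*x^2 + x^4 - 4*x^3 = x*(-6*d + x)*(3*d + x)*(x - 4)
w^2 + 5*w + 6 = (w + 2)*(w + 3)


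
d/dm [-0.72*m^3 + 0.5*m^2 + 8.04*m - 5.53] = -2.16*m^2 + 1.0*m + 8.04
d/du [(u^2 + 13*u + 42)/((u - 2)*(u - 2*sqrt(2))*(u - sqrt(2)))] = ((u - 2)*(u - 2*sqrt(2))*(u - sqrt(2))*(2*u + 13) - (u - 2)*(u - 2*sqrt(2))*(u^2 + 13*u + 42) - (u - 2)*(u - sqrt(2))*(u^2 + 13*u + 42) - (u - 2*sqrt(2))*(u - sqrt(2))*(u^2 + 13*u + 42))/((u - 2)^2*(u - 2*sqrt(2))^2*(u - sqrt(2))^2)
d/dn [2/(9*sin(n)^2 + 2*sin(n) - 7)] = -4*(9*sin(n) + 1)*cos(n)/(9*sin(n)^2 + 2*sin(n) - 7)^2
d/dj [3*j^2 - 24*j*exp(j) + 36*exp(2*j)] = -24*j*exp(j) + 6*j + 72*exp(2*j) - 24*exp(j)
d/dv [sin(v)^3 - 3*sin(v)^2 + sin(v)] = (3*sin(v)^2 - 6*sin(v) + 1)*cos(v)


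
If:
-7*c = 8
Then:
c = -8/7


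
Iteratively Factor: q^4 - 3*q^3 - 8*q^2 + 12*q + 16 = (q + 2)*(q^3 - 5*q^2 + 2*q + 8) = (q - 2)*(q + 2)*(q^2 - 3*q - 4) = (q - 4)*(q - 2)*(q + 2)*(q + 1)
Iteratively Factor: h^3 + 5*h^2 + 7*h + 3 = (h + 3)*(h^2 + 2*h + 1) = (h + 1)*(h + 3)*(h + 1)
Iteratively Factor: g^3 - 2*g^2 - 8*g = (g + 2)*(g^2 - 4*g) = (g - 4)*(g + 2)*(g)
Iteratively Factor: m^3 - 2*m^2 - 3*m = (m - 3)*(m^2 + m) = m*(m - 3)*(m + 1)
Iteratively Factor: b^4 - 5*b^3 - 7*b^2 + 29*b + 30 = (b + 2)*(b^3 - 7*b^2 + 7*b + 15) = (b + 1)*(b + 2)*(b^2 - 8*b + 15) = (b - 3)*(b + 1)*(b + 2)*(b - 5)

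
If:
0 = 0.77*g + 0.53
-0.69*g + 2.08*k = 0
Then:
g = -0.69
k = -0.23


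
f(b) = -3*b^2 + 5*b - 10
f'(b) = 5 - 6*b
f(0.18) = -9.20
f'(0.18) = 3.92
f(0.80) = -7.92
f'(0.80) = 0.20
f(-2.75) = -46.44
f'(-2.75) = 21.50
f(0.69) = -7.98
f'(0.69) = 0.86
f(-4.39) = -89.77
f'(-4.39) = 31.34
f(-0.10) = -10.53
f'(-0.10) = 5.60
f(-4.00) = -78.00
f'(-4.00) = 29.00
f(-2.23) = -36.07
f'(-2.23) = 18.38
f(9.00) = -208.00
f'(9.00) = -49.00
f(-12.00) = -502.00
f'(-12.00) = 77.00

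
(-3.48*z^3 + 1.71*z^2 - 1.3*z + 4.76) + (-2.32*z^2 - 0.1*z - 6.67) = -3.48*z^3 - 0.61*z^2 - 1.4*z - 1.91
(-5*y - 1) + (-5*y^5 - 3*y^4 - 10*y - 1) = -5*y^5 - 3*y^4 - 15*y - 2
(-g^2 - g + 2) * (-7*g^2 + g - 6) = 7*g^4 + 6*g^3 - 9*g^2 + 8*g - 12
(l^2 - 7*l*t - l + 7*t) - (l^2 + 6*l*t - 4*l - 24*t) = -13*l*t + 3*l + 31*t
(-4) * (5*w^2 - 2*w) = -20*w^2 + 8*w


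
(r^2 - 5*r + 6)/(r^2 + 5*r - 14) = (r - 3)/(r + 7)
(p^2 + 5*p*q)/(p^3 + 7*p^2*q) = (p + 5*q)/(p*(p + 7*q))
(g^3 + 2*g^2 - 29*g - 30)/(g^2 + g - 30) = g + 1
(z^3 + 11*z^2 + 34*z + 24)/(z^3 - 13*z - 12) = (z^2 + 10*z + 24)/(z^2 - z - 12)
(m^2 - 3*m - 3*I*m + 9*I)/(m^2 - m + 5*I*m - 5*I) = (m^2 - 3*m - 3*I*m + 9*I)/(m^2 - m + 5*I*m - 5*I)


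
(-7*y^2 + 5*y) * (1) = -7*y^2 + 5*y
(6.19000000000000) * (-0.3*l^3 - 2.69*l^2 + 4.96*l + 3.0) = -1.857*l^3 - 16.6511*l^2 + 30.7024*l + 18.57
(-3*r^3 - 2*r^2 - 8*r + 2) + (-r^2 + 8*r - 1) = -3*r^3 - 3*r^2 + 1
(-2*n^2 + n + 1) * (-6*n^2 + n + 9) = 12*n^4 - 8*n^3 - 23*n^2 + 10*n + 9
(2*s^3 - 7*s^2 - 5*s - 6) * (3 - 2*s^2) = -4*s^5 + 14*s^4 + 16*s^3 - 9*s^2 - 15*s - 18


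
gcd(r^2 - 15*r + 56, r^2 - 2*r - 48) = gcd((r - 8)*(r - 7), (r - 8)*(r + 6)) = r - 8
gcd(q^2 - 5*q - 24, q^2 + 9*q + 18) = q + 3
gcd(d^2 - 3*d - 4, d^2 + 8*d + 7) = d + 1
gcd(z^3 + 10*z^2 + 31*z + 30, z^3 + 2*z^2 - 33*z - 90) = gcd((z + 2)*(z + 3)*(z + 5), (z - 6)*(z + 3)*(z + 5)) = z^2 + 8*z + 15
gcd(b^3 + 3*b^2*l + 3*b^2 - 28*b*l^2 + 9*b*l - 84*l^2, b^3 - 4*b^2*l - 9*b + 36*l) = b^2 - 4*b*l + 3*b - 12*l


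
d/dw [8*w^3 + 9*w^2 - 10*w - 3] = 24*w^2 + 18*w - 10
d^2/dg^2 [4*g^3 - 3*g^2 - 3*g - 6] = 24*g - 6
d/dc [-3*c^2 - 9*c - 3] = -6*c - 9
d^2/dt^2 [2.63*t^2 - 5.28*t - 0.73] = 5.26000000000000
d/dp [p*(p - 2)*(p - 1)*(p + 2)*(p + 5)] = 5*p^4 + 16*p^3 - 27*p^2 - 32*p + 20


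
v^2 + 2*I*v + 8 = (v - 2*I)*(v + 4*I)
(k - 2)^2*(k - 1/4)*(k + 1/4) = k^4 - 4*k^3 + 63*k^2/16 + k/4 - 1/4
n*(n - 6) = n^2 - 6*n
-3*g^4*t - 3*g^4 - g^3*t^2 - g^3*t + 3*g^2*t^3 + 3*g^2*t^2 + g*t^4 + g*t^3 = (-g + t)*(g + t)*(3*g + t)*(g*t + g)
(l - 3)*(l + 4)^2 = l^3 + 5*l^2 - 8*l - 48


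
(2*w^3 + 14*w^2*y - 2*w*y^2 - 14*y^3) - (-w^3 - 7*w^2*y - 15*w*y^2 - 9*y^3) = 3*w^3 + 21*w^2*y + 13*w*y^2 - 5*y^3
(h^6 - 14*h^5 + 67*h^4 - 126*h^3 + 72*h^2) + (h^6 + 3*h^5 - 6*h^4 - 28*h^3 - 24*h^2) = 2*h^6 - 11*h^5 + 61*h^4 - 154*h^3 + 48*h^2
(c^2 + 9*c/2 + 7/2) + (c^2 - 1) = 2*c^2 + 9*c/2 + 5/2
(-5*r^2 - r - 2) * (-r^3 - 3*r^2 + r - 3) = 5*r^5 + 16*r^4 + 20*r^2 + r + 6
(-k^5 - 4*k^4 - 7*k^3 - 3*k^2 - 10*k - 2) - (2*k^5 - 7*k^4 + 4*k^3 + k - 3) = -3*k^5 + 3*k^4 - 11*k^3 - 3*k^2 - 11*k + 1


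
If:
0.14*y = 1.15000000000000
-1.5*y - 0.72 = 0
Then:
No Solution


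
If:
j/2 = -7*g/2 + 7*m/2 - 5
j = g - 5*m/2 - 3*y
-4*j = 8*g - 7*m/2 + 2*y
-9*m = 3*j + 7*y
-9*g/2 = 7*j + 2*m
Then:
No Solution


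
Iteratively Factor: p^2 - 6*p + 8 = (p - 4)*(p - 2)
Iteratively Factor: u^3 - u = (u + 1)*(u^2 - u) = u*(u + 1)*(u - 1)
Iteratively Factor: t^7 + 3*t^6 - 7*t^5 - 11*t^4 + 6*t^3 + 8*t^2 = (t - 2)*(t^6 + 5*t^5 + 3*t^4 - 5*t^3 - 4*t^2) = t*(t - 2)*(t^5 + 5*t^4 + 3*t^3 - 5*t^2 - 4*t) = t*(t - 2)*(t + 1)*(t^4 + 4*t^3 - t^2 - 4*t) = t*(t - 2)*(t + 1)^2*(t^3 + 3*t^2 - 4*t) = t*(t - 2)*(t + 1)^2*(t + 4)*(t^2 - t) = t^2*(t - 2)*(t + 1)^2*(t + 4)*(t - 1)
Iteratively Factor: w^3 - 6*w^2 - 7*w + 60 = (w + 3)*(w^2 - 9*w + 20) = (w - 4)*(w + 3)*(w - 5)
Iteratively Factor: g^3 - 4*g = (g - 2)*(g^2 + 2*g) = g*(g - 2)*(g + 2)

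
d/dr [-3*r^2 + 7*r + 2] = 7 - 6*r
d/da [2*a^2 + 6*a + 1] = 4*a + 6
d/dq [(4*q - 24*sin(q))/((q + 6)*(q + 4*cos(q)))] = 4*((1 - 6*cos(q))*(q + 6)*(q + 4*cos(q)) + (-q + 6*sin(q))*(q + 4*cos(q)) + (q + 6)*(q - 6*sin(q))*(4*sin(q) - 1))/((q + 6)^2*(q + 4*cos(q))^2)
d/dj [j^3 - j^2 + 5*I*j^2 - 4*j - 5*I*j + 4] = 3*j^2 + j*(-2 + 10*I) - 4 - 5*I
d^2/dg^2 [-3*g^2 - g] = -6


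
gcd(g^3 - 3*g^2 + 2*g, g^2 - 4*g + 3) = g - 1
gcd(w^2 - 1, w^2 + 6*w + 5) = w + 1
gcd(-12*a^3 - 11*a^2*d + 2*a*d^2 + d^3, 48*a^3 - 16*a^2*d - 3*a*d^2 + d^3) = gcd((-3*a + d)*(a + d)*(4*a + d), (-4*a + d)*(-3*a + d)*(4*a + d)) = 12*a^2 - a*d - d^2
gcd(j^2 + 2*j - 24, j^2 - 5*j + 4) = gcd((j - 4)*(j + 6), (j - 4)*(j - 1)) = j - 4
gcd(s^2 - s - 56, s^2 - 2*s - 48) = s - 8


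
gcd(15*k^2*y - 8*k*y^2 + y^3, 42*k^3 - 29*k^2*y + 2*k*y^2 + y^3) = -3*k + y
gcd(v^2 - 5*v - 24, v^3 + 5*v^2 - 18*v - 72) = v + 3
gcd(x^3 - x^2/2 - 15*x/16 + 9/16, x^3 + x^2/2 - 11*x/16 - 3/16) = x^2 + x/4 - 3/4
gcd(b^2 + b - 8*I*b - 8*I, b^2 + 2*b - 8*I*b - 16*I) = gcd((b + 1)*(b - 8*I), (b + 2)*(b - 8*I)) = b - 8*I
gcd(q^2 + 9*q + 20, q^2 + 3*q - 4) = q + 4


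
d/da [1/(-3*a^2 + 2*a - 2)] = 2*(3*a - 1)/(3*a^2 - 2*a + 2)^2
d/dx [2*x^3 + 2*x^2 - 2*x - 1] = 6*x^2 + 4*x - 2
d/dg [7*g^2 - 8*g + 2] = 14*g - 8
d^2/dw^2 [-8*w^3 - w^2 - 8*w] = -48*w - 2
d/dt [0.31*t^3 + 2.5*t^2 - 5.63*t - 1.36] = 0.93*t^2 + 5.0*t - 5.63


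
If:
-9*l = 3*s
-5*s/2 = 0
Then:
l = 0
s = 0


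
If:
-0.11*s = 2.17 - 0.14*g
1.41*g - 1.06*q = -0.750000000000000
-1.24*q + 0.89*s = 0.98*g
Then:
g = -12.32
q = -15.68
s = -35.40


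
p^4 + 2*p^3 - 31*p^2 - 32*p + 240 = (p - 4)*(p - 3)*(p + 4)*(p + 5)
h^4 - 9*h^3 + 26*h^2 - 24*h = h*(h - 4)*(h - 3)*(h - 2)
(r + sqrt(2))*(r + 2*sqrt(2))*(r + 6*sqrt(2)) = r^3 + 9*sqrt(2)*r^2 + 40*r + 24*sqrt(2)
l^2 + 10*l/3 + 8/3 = (l + 4/3)*(l + 2)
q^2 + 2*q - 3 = (q - 1)*(q + 3)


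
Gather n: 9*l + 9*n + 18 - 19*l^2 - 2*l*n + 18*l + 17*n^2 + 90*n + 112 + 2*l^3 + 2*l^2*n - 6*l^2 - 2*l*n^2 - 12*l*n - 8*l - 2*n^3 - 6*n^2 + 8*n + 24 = 2*l^3 - 25*l^2 + 19*l - 2*n^3 + n^2*(11 - 2*l) + n*(2*l^2 - 14*l + 107) + 154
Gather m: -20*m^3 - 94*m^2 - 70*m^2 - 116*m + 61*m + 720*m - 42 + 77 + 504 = -20*m^3 - 164*m^2 + 665*m + 539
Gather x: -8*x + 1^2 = 1 - 8*x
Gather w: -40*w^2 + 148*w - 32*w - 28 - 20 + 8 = -40*w^2 + 116*w - 40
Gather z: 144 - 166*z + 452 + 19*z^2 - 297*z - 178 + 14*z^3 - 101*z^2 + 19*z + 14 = 14*z^3 - 82*z^2 - 444*z + 432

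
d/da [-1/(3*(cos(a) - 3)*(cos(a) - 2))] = (5 - 2*cos(a))*sin(a)/(3*(cos(a) - 3)^2*(cos(a) - 2)^2)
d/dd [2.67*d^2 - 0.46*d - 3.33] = 5.34*d - 0.46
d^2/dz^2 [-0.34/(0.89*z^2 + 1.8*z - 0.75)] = (0.538628*z^2 + 1.08936*z - 0.34*(1.78*z + 1.8)*(3.56*z + 3.6) - 0.4539)/(0.89*z^2 + 1.8*z - 0.75)^3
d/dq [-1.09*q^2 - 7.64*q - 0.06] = -2.18*q - 7.64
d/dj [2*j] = 2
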